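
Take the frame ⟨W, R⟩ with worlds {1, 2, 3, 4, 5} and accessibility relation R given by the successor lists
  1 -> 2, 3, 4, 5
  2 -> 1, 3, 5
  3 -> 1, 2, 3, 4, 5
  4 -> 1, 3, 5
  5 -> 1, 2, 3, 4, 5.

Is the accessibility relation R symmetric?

Yes

Symmetric: yes — every pair in R has its reverse in R.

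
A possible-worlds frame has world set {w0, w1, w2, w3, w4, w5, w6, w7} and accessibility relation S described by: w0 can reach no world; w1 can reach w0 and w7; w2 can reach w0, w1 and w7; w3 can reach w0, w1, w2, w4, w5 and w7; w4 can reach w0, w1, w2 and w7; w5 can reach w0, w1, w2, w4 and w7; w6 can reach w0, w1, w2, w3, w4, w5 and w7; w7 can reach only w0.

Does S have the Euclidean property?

Euclidean: no — w1 S w0 and w1 S w7, but not w0 S w7.

No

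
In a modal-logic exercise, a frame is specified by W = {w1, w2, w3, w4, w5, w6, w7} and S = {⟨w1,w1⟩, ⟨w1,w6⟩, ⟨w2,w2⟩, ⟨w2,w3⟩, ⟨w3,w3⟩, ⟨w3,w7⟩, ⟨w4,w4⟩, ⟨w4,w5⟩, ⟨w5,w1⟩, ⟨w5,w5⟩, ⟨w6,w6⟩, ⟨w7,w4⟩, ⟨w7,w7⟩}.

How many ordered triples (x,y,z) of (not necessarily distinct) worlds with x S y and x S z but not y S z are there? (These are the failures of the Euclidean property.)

6

Enumerating: (w1,w6,w1), (w2,w3,w2), (w3,w7,w3), (w4,w5,w4), (w5,w1,w5), (w7,w4,w7).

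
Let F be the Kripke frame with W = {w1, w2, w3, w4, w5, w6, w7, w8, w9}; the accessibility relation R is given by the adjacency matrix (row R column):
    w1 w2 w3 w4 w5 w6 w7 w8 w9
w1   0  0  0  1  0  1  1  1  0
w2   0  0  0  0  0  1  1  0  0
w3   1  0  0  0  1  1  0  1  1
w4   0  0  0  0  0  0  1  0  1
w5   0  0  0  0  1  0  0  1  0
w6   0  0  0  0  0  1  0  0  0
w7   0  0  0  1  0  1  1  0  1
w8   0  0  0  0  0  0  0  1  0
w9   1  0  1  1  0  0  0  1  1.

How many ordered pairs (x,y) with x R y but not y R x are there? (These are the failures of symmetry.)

Enumerating: (w1,w4), (w1,w6), (w1,w7), (w1,w8), (w2,w6), (w2,w7), (w3,w1), (w3,w5), (w3,w6), (w3,w8), (w5,w8), (w7,w6), (w7,w9), (w9,w1), (w9,w8).

15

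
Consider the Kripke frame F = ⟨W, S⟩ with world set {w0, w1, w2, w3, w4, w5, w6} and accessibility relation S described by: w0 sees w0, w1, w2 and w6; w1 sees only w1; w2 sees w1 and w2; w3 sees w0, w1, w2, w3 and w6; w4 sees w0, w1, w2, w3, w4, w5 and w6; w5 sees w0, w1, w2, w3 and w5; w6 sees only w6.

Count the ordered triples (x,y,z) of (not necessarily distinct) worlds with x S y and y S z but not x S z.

2

Enumerating: (w5,w0,w6), (w5,w3,w6).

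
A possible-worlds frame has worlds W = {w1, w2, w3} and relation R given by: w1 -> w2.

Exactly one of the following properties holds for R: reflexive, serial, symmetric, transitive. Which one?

Reflexive: no — w1 is not related to itself.
Serial: no — w2 has no R-successor.
Symmetric: no — w1 R w2 but not w2 R w1.
Transitive: yes — every two-step R-path is closed by a direct edge.
Only transitive holds.

transitive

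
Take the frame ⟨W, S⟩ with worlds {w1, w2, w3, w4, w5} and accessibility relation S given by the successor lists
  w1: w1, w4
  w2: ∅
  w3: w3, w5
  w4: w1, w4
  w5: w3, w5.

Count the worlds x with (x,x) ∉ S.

Enumerating: w2.

1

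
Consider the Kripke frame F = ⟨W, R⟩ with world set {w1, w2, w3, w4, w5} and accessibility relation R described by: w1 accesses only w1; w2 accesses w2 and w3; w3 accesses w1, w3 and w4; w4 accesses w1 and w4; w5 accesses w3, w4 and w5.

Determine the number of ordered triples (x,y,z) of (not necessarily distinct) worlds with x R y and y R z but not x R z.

4

Enumerating: (w2,w3,w1), (w2,w3,w4), (w5,w3,w1), (w5,w4,w1).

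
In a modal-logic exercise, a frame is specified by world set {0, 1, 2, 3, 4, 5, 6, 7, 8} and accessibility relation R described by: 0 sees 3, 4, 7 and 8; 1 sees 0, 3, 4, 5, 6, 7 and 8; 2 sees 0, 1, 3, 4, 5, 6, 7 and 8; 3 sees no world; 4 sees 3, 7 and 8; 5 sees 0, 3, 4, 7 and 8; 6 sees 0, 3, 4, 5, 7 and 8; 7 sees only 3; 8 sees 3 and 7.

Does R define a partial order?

Reflexive: no — 0 is not related to itself.
Transitive: yes — every two-step R-path is closed by a direct edge.
Antisymmetric: yes — no distinct pair is related both ways.
So R is not a partial order.

No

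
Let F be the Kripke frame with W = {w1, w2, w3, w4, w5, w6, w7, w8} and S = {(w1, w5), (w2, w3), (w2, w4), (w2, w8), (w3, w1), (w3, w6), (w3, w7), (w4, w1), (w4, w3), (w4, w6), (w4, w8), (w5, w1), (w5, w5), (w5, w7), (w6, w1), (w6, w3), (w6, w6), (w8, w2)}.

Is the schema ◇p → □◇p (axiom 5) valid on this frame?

By correspondence theory, 5 is valid on a frame iff S is Euclidean.
Euclidean: no — w2 S w3 and w2 S w4, but not w3 S w4.

No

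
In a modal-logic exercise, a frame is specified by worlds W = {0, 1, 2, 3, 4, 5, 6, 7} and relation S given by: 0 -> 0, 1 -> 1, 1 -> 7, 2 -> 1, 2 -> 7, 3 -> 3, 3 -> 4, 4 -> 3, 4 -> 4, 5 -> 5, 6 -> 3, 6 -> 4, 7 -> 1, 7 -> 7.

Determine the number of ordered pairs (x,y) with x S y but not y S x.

4

Enumerating: (2,1), (2,7), (6,3), (6,4).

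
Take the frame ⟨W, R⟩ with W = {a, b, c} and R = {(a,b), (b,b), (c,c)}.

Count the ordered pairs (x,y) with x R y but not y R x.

Enumerating: (a,b).

1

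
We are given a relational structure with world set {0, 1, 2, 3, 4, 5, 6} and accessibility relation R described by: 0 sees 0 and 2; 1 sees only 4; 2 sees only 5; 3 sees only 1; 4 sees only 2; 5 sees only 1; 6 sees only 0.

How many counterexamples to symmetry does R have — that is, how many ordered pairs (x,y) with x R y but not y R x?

7

Enumerating: (0,2), (1,4), (2,5), (3,1), (4,2), (5,1), (6,0).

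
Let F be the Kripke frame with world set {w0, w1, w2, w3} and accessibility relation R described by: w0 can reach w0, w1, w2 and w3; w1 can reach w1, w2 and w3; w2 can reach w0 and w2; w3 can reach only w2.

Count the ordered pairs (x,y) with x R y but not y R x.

5

Enumerating: (w0,w1), (w0,w3), (w1,w2), (w1,w3), (w3,w2).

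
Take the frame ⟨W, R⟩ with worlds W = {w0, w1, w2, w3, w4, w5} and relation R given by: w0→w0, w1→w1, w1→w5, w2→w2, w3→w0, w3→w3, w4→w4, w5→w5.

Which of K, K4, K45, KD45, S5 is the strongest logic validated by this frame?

Transitive (axiom 4): yes — every two-step R-path is closed by a direct edge.
Euclidean (axiom 5): no — w1 R w5 and w1 R w1, but not w5 R w1.
Serial (axiom D): yes — every world has a successor (e.g. w0 R w0).
Reflexive (axiom T): yes — every world is R-related to itself.
So F validates K, K4; K45 would additionally require R to be Euclidean. The strongest is K4.

K4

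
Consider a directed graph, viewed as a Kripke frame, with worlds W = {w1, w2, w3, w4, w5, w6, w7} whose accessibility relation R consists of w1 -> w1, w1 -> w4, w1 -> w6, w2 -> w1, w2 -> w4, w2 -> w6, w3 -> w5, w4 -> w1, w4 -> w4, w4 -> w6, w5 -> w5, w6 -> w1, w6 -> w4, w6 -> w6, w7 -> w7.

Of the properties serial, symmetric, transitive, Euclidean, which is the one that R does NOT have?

Serial: yes — every world has a successor (e.g. w1 R w1).
Symmetric: no — w2 R w1 but not w1 R w2.
Transitive: yes — every two-step R-path is closed by a direct edge.
Euclidean: yes — any two successors of a common world are R-related.
Only symmetric fails.

symmetric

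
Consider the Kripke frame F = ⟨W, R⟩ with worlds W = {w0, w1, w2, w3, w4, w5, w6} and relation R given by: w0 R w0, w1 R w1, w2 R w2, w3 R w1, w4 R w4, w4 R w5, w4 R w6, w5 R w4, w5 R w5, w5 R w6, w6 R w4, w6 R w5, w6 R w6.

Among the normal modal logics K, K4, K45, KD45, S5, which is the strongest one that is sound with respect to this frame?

Transitive (axiom 4): yes — every two-step R-path is closed by a direct edge.
Euclidean (axiom 5): yes — any two successors of a common world are R-related.
Serial (axiom D): yes — every world has a successor (e.g. w0 R w0).
Reflexive (axiom T): no — w3 is not related to itself.
So F validates K, K4, K45, KD45; S5 would additionally require R to be reflexive. The strongest is KD45.

KD45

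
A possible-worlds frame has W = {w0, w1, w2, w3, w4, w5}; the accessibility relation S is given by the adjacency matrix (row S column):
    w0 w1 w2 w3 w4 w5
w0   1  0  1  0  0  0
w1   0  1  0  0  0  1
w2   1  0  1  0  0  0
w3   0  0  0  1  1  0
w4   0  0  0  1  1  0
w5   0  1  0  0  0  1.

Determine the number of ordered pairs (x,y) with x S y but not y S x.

0

S is symmetric; there are no such tuples.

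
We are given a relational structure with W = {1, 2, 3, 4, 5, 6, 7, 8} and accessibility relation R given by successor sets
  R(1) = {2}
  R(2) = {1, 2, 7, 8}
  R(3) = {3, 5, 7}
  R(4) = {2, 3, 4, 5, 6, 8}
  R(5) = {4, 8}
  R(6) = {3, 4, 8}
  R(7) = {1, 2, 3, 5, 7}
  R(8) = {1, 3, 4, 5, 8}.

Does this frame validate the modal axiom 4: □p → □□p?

No

By correspondence theory, 4 is valid on a frame iff R is transitive.
Transitive: no — 1 R 2 and 2 R 7, but not 1 R 7.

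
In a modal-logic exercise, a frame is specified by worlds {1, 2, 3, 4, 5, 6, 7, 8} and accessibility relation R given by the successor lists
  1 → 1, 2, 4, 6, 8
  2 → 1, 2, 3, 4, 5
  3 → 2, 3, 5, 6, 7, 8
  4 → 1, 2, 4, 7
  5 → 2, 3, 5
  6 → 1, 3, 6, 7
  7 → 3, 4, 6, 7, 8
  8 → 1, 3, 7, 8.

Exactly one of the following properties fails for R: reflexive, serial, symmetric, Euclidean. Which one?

Reflexive: yes — every world is R-related to itself.
Serial: yes — every world has a successor (e.g. 1 R 1).
Symmetric: yes — every pair in R has its reverse in R.
Euclidean: no — 1 R 2 and 1 R 6, but not 2 R 6.
Only Euclidean fails.

Euclidean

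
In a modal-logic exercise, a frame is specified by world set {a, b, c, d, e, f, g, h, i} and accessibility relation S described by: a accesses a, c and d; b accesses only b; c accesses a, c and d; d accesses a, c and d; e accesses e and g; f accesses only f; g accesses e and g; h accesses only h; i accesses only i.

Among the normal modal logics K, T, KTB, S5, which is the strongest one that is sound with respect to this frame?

S5

Reflexive (axiom T): yes — every world is S-related to itself.
Symmetric (axiom B): yes — every pair in S has its reverse in S.
Euclidean (axiom 5): yes — any two successors of a common world are S-related.
So F validates K, T, KTB, S5. The strongest is S5.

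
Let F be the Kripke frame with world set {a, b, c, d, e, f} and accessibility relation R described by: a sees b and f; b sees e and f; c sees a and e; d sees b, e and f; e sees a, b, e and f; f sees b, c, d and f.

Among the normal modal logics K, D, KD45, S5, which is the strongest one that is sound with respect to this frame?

D

Serial (axiom D): yes — every world has a successor (e.g. a R b).
Euclidean (axiom 5): no — b R f and b R e, but not f R e.
Transitive (axiom 4): no — a R b and b R e, but not a R e.
Reflexive (axiom T): no — a is not related to itself.
So F validates K, D; KD45 would additionally require R to be Euclidean and transitive. The strongest is D.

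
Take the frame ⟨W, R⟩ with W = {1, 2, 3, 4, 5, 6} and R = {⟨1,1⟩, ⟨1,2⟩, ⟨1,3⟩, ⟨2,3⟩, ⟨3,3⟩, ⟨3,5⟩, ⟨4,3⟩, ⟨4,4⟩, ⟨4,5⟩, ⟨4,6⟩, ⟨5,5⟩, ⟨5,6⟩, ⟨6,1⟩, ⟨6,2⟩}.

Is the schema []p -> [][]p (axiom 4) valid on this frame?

No

The schema 4 characterises exactly the transitive frames.
Transitive: no — 1 R 3 and 3 R 5, but not 1 R 5.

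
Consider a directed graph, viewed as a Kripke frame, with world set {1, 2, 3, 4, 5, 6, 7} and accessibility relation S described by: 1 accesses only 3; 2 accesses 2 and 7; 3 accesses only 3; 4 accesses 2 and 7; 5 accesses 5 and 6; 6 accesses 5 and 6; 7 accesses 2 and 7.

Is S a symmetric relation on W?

Symmetric: no — 1 S 3 but not 3 S 1.

No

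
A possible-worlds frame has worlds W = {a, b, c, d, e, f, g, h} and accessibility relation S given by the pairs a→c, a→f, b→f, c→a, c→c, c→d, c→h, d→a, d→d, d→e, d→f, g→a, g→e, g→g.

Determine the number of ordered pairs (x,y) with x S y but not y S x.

Enumerating: (a,f), (b,f), (c,d), (c,h), (d,a), (d,e), (d,f), (g,a), (g,e).

9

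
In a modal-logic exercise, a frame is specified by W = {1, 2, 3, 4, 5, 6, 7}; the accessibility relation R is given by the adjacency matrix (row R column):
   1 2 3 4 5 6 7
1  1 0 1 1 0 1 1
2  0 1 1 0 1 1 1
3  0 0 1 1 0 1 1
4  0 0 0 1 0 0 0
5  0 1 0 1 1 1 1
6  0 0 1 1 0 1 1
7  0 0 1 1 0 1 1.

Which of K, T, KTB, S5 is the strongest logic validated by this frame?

T

Reflexive (axiom T): yes — every world is R-related to itself.
Symmetric (axiom B): no — 1 R 3 but not 3 R 1.
Euclidean (axiom 5): no — 1 R 4 and 1 R 3, but not 4 R 3.
So F validates K, T; KTB would additionally require R to be symmetric. The strongest is T.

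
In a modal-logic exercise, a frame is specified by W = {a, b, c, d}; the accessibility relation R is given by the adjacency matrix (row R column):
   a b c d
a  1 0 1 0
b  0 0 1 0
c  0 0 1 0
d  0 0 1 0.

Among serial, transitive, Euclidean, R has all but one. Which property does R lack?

Serial: yes — every world has a successor (e.g. a R a).
Transitive: yes — every two-step R-path is closed by a direct edge.
Euclidean: no — a R c and a R a, but not c R a.
Only Euclidean fails.

Euclidean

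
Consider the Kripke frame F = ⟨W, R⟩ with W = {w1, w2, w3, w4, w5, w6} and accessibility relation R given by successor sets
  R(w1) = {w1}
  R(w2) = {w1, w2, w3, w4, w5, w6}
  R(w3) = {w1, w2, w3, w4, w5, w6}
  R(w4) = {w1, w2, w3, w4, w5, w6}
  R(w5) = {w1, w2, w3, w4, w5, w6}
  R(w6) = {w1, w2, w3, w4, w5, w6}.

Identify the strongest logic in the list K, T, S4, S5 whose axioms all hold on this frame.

S4

Reflexive (axiom T): yes — every world is R-related to itself.
Transitive (axiom 4): yes — every two-step R-path is closed by a direct edge.
Euclidean (axiom 5): no — w2 R w1 and w2 R w3, but not w1 R w3.
So F validates K, T, S4; S5 would additionally require R to be Euclidean. The strongest is S4.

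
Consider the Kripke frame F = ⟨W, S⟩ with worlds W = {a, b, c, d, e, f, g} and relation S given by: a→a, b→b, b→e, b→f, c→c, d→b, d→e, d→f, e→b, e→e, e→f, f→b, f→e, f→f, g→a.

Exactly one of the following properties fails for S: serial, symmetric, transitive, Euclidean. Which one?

symmetric

Serial: yes — every world has a successor (e.g. a S a).
Symmetric: no — d S b but not b S d.
Transitive: yes — every two-step S-path is closed by a direct edge.
Euclidean: yes — any two successors of a common world are S-related.
Only symmetric fails.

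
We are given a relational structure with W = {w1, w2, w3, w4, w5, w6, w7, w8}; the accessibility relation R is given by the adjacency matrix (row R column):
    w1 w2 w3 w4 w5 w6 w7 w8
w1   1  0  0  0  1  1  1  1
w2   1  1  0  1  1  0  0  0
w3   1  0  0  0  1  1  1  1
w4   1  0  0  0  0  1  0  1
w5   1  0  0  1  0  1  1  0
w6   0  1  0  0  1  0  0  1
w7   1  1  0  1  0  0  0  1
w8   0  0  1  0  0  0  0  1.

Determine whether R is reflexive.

Reflexive: no — w3 is not related to itself.

No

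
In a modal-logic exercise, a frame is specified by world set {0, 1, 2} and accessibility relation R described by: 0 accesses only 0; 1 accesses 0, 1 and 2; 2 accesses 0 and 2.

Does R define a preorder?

Yes

Reflexive: yes — every world is R-related to itself.
Transitive: yes — every two-step R-path is closed by a direct edge.
So R is a preorder.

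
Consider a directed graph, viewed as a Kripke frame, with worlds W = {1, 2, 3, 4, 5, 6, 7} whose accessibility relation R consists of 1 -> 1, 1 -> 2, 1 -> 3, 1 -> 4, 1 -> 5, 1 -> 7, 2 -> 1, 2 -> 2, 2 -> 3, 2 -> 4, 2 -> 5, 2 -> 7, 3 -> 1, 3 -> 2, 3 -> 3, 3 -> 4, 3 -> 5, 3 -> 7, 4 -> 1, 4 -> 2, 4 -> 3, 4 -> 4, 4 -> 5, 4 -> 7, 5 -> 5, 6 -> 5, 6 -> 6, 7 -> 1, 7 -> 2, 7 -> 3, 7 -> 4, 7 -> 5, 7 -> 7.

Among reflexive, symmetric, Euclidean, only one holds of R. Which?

Reflexive: yes — every world is R-related to itself.
Symmetric: no — 1 R 5 but not 5 R 1.
Euclidean: no — 1 R 5 and 1 R 2, but not 5 R 2.
Only reflexive holds.

reflexive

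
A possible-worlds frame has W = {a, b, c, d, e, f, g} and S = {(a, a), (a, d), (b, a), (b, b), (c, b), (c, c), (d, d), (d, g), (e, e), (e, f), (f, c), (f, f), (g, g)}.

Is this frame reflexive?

Reflexive: yes — every world is S-related to itself.

Yes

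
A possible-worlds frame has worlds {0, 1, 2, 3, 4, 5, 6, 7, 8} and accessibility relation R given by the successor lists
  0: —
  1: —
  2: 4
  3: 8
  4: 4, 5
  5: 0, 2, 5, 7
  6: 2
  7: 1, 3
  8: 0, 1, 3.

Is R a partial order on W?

Reflexive: no — 0 is not related to itself.
Transitive: no — 2 R 4 and 4 R 5, but not 2 R 5.
Antisymmetric: no — 3 R 8 and 8 R 3 with 3 ≠ 8.
So R is not a partial order.

No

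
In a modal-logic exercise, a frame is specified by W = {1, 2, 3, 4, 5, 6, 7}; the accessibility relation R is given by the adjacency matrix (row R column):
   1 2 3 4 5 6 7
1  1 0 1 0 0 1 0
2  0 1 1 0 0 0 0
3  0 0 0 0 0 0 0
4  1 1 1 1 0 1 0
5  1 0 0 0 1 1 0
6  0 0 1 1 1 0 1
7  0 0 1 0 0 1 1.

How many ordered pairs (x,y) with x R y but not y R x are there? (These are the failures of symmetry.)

9

Enumerating: (1,3), (1,6), (2,3), (4,1), (4,2), (4,3), (5,1), (6,3), (7,3).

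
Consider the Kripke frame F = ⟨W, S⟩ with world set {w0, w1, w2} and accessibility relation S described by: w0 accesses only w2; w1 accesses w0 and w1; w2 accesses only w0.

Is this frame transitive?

No

Transitive: no — w1 S w0 and w0 S w2, but not w1 S w2.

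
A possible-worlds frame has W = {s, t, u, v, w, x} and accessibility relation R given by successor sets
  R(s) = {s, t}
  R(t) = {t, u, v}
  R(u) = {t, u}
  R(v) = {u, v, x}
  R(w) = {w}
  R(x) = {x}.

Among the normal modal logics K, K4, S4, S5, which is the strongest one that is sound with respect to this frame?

Transitive (axiom 4): no — s R t and t R u, but not s R u.
Reflexive (axiom T): yes — every world is R-related to itself.
Euclidean (axiom 5): no — t R u and t R v, but not u R v.
So F validates K; K4 would additionally require R to be transitive. The strongest is K.

K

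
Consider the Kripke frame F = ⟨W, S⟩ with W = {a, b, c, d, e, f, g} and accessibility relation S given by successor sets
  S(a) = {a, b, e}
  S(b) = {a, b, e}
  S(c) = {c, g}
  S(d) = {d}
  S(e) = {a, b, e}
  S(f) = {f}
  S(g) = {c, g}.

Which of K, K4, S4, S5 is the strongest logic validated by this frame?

Transitive (axiom 4): yes — every two-step S-path is closed by a direct edge.
Reflexive (axiom T): yes — every world is S-related to itself.
Euclidean (axiom 5): yes — any two successors of a common world are S-related.
So F validates K, K4, S4, S5. The strongest is S5.

S5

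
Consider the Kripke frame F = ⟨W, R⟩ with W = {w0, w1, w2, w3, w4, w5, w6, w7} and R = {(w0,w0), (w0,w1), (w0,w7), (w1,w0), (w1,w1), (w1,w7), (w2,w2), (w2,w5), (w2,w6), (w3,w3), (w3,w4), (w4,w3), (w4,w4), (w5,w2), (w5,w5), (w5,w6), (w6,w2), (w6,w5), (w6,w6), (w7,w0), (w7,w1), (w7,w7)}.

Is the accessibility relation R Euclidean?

Yes

Euclidean: yes — any two successors of a common world are R-related.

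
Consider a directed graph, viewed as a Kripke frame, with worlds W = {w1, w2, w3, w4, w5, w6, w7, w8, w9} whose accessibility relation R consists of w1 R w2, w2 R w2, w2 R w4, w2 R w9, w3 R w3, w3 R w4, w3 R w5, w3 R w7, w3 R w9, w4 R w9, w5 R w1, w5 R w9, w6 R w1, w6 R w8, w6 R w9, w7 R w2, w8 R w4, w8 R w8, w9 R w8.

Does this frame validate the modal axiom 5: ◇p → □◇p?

By correspondence theory, 5 is valid on a frame iff R is Euclidean.
Euclidean: no — w2 R w9 and w2 R w4, but not w9 R w4.

No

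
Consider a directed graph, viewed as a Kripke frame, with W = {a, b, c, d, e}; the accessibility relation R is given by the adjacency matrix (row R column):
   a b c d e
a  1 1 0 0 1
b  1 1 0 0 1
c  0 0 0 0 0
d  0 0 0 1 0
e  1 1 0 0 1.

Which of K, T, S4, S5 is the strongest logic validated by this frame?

Reflexive (axiom T): no — c is not related to itself.
Transitive (axiom 4): yes — every two-step R-path is closed by a direct edge.
Euclidean (axiom 5): yes — any two successors of a common world are R-related.
So F validates K; T would additionally require R to be reflexive. The strongest is K.

K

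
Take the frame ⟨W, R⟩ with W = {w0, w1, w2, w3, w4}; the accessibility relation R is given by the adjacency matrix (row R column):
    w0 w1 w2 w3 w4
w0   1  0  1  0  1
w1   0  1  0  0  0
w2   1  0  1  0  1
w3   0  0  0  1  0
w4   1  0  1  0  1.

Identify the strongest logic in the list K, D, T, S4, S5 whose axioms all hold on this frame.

S5

Serial (axiom D): yes — every world has a successor (e.g. w0 R w0).
Reflexive (axiom T): yes — every world is R-related to itself.
Transitive (axiom 4): yes — every two-step R-path is closed by a direct edge.
Euclidean (axiom 5): yes — any two successors of a common world are R-related.
So F validates K, D, T, S4, S5. The strongest is S5.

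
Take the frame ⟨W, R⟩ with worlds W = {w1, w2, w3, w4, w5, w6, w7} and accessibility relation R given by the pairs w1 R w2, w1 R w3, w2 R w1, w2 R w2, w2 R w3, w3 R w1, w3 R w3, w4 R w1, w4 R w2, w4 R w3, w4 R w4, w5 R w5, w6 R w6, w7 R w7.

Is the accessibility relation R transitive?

No

Transitive: no — w3 R w1 and w1 R w2, but not w3 R w2.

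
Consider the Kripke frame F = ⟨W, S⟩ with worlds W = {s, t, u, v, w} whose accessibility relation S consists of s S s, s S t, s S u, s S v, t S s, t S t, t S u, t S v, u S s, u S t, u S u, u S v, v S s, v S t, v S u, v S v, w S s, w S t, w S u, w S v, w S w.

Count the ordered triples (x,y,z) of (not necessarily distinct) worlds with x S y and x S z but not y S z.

4

Enumerating: (w,s,w), (w,t,w), (w,u,w), (w,v,w).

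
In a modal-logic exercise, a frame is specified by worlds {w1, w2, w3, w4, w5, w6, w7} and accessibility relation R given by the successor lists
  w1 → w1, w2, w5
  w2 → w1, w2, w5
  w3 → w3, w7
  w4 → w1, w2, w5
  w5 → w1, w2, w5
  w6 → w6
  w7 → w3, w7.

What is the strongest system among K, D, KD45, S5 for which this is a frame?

KD45

Serial (axiom D): yes — every world has a successor (e.g. w1 R w1).
Euclidean (axiom 5): yes — any two successors of a common world are R-related.
Transitive (axiom 4): yes — every two-step R-path is closed by a direct edge.
Reflexive (axiom T): no — w4 is not related to itself.
So F validates K, D, KD45; S5 would additionally require R to be reflexive. The strongest is KD45.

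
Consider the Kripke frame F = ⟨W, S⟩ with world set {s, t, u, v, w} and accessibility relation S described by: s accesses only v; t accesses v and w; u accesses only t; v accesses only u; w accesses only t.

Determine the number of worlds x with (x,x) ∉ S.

5

Enumerating: s, t, u, v, w.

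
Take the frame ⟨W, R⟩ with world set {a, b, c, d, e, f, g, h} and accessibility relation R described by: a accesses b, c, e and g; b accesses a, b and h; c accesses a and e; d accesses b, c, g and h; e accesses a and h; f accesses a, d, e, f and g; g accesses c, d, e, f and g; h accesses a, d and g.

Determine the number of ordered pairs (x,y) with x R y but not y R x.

Enumerating: (a,g), (b,h), (c,e), (d,b), (d,c), (e,h), (f,a), (f,d), (f,e), (g,c), (g,e), (h,a), (h,g).

13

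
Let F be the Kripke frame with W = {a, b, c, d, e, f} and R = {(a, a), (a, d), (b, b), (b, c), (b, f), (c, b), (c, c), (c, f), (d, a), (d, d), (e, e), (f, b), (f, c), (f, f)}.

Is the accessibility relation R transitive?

Yes

Transitive: yes — every two-step R-path is closed by a direct edge.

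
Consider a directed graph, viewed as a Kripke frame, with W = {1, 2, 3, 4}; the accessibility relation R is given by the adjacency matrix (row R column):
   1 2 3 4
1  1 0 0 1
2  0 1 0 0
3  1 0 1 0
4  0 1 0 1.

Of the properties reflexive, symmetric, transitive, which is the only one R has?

reflexive

Reflexive: yes — every world is R-related to itself.
Symmetric: no — 1 R 4 but not 4 R 1.
Transitive: no — 1 R 4 and 4 R 2, but not 1 R 2.
Only reflexive holds.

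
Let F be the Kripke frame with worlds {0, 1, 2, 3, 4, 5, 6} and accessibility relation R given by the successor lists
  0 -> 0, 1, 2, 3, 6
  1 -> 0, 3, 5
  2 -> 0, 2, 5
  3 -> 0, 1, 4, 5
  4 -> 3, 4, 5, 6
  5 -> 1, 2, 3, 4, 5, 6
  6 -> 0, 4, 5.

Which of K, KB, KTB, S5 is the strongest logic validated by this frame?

Symmetric (axiom B): yes — every pair in R has its reverse in R.
Reflexive (axiom T): no — 1 is not related to itself.
Euclidean (axiom 5): no — 0 R 1 and 0 R 2, but not 1 R 2.
So F validates K, KB; KTB would additionally require R to be reflexive. The strongest is KB.

KB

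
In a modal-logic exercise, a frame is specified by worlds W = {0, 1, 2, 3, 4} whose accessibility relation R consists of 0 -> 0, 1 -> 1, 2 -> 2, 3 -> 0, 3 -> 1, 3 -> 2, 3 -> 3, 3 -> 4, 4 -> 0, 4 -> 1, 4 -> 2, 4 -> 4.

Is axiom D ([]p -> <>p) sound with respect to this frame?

Axiom D corresponds to the accessibility relation being serial.
Serial: yes — every world has a successor (e.g. 0 R 0).

Yes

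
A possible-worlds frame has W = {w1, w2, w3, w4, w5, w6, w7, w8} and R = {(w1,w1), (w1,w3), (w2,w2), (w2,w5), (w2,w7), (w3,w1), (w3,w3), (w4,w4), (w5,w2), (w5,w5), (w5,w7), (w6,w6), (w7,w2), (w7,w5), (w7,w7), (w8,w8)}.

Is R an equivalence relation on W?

Reflexive: yes — every world is R-related to itself.
Symmetric: yes — every pair in R has its reverse in R.
Transitive: yes — every two-step R-path is closed by a direct edge.
So R is an equivalence relation.

Yes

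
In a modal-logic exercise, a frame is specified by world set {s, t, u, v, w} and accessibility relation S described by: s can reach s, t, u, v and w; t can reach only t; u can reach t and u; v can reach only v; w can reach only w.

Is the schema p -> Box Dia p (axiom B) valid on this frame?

By correspondence theory, B is valid on a frame iff S is symmetric.
Symmetric: no — s S t but not t S s.

No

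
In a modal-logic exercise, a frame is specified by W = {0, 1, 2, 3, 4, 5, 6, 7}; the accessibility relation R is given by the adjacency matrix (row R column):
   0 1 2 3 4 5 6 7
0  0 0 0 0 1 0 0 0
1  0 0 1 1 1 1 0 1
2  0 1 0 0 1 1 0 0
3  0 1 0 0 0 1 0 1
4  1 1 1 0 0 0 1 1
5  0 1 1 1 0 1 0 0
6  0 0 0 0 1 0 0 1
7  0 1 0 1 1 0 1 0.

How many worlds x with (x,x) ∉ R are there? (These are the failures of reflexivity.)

7

Enumerating: 0, 1, 2, 3, 4, 6, 7.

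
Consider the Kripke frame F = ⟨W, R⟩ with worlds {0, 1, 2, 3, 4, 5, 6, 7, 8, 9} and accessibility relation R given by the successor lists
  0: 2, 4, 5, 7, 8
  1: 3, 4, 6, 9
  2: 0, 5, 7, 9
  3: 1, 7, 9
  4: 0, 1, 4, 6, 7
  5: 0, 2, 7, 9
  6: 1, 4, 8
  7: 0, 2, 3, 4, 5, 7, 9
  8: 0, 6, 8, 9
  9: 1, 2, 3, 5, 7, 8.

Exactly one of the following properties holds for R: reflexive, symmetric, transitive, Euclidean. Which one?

symmetric

Reflexive: no — 0 is not related to itself.
Symmetric: yes — every pair in R has its reverse in R.
Transitive: no — 0 R 2 and 2 R 9, but not 0 R 9.
Euclidean: no — 0 R 2 and 0 R 4, but not 2 R 4.
Only symmetric holds.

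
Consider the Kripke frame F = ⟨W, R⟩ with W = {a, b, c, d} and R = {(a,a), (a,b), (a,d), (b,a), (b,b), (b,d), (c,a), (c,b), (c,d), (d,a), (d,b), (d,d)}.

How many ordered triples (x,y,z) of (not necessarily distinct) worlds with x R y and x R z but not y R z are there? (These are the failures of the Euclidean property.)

0

R is Euclidean; there are no such tuples.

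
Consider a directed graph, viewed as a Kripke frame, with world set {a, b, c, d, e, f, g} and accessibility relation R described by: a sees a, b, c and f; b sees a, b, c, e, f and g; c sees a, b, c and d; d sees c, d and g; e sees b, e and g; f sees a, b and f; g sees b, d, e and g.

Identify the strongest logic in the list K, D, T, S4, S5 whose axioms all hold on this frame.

Serial (axiom D): yes — every world has a successor (e.g. a R a).
Reflexive (axiom T): yes — every world is R-related to itself.
Transitive (axiom 4): no — a R b and b R e, but not a R e.
Euclidean (axiom 5): no — a R c and a R f, but not c R f.
So F validates K, D, T; S4 would additionally require R to be transitive. The strongest is T.

T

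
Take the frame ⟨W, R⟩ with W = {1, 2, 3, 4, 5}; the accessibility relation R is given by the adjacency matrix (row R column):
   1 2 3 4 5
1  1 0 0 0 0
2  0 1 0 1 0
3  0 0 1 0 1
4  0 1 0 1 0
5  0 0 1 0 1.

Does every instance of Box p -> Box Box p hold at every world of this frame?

Yes

Axiom 4 corresponds to the accessibility relation being transitive.
Transitive: yes — every two-step R-path is closed by a direct edge.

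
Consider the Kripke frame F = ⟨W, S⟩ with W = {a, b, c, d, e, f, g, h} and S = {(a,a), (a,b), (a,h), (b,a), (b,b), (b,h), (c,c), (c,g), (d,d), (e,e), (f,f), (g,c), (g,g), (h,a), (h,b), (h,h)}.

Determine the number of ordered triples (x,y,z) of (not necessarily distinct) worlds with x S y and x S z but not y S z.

S is Euclidean; there are no such tuples.

0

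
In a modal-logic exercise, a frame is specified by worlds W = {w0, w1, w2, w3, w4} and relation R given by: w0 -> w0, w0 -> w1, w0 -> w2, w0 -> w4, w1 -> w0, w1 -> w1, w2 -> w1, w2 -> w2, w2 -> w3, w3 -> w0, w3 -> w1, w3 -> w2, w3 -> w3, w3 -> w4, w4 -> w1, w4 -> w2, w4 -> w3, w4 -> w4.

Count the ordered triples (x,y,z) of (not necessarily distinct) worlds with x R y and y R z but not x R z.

Enumerating: (w0,w2,w3), (w0,w4,w3), (w1,w0,w2), (w1,w0,w4), (w2,w1,w0), (w2,w3,w0), (w2,w3,w4), (w4,w1,w0), (w4,w3,w0).

9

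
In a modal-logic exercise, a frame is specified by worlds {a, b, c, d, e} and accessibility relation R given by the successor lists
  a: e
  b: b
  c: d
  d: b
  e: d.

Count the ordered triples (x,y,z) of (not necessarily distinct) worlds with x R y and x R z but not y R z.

Enumerating: (a,e,e), (c,d,d), (e,d,d).

3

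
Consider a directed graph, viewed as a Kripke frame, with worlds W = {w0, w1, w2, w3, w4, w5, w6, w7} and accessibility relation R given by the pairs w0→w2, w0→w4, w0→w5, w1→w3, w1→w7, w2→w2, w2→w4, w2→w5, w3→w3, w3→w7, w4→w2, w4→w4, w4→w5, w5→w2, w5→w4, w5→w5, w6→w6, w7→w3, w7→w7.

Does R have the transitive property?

Transitive: yes — every two-step R-path is closed by a direct edge.

Yes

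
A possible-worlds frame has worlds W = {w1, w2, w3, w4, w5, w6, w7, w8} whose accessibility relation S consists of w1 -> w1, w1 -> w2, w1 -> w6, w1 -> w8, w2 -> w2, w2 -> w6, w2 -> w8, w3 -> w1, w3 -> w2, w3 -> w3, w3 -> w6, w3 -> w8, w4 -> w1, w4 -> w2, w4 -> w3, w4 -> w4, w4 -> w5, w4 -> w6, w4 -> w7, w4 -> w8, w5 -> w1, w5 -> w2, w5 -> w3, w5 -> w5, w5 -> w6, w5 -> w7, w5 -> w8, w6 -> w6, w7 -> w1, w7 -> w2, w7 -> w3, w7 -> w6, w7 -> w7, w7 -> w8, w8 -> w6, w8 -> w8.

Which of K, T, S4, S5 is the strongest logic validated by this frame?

S4

Reflexive (axiom T): yes — every world is S-related to itself.
Transitive (axiom 4): yes — every two-step S-path is closed by a direct edge.
Euclidean (axiom 5): no — w1 S w6 and w1 S w2, but not w6 S w2.
So F validates K, T, S4; S5 would additionally require S to be Euclidean. The strongest is S4.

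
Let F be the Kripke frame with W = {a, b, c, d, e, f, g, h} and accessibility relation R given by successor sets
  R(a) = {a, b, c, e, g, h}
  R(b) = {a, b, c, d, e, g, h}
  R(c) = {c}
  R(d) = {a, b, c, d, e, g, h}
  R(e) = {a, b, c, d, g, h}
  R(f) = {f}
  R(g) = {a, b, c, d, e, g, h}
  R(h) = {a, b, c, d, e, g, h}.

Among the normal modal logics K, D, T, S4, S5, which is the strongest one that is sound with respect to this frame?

Serial (axiom D): yes — every world has a successor (e.g. a R a).
Reflexive (axiom T): no — e is not related to itself.
Transitive (axiom 4): no — a R b and b R d, but not a R d.
Euclidean (axiom 5): no — a R c and a R b, but not c R b.
So F validates K, D; T would additionally require R to be reflexive. The strongest is D.

D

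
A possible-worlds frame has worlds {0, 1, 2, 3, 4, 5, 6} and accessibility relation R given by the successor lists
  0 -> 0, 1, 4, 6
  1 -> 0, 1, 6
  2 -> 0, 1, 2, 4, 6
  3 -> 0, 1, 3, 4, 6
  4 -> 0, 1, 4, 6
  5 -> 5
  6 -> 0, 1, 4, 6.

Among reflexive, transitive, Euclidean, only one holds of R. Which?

reflexive

Reflexive: yes — every world is R-related to itself.
Transitive: no — 1 R 0 and 0 R 4, but not 1 R 4.
Euclidean: no — 0 R 1 and 0 R 4, but not 1 R 4.
Only reflexive holds.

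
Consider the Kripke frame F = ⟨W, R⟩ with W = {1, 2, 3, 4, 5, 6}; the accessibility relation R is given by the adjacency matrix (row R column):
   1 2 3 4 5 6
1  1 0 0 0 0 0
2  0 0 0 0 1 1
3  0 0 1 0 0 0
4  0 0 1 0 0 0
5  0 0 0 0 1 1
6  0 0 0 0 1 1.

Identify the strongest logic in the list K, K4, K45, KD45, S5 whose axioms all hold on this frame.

Transitive (axiom 4): yes — every two-step R-path is closed by a direct edge.
Euclidean (axiom 5): yes — any two successors of a common world are R-related.
Serial (axiom D): yes — every world has a successor (e.g. 1 R 1).
Reflexive (axiom T): no — 2 is not related to itself.
So F validates K, K4, K45, KD45; S5 would additionally require R to be reflexive. The strongest is KD45.

KD45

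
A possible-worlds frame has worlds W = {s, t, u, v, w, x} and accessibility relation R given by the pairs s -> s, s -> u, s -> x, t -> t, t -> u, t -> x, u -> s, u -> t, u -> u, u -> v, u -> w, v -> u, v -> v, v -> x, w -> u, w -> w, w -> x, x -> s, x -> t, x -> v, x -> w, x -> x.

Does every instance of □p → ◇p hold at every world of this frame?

Yes

By correspondence theory, D is valid on a frame iff R is serial.
Serial: yes — every world has a successor (e.g. s R s).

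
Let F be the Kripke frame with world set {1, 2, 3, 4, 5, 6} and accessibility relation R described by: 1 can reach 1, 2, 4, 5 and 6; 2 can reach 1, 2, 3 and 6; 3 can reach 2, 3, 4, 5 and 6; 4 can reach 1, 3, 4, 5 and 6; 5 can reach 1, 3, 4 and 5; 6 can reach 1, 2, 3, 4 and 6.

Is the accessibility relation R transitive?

Transitive: no — 1 R 2 and 2 R 3, but not 1 R 3.

No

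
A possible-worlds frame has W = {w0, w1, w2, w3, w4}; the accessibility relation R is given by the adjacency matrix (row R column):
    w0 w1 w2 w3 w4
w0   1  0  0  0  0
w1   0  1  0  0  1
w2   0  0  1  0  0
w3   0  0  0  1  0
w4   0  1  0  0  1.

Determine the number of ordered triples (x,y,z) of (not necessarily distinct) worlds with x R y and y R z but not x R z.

R is transitive; there are no such tuples.

0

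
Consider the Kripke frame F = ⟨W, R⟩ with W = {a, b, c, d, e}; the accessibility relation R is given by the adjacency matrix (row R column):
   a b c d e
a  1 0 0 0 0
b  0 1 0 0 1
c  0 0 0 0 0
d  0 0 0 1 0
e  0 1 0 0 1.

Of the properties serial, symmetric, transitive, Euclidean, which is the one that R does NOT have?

serial

Serial: no — c has no R-successor.
Symmetric: yes — every pair in R has its reverse in R.
Transitive: yes — every two-step R-path is closed by a direct edge.
Euclidean: yes — any two successors of a common world are R-related.
Only serial fails.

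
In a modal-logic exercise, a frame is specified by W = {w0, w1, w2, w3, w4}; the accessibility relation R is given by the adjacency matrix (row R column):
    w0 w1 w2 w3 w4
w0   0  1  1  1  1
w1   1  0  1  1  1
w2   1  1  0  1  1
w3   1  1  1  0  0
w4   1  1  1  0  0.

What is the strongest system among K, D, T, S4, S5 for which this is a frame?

D

Serial (axiom D): yes — every world has a successor (e.g. w0 R w1).
Reflexive (axiom T): no — w0 is not related to itself.
Transitive (axiom 4): no — w3 R w0 and w0 R w4, but not w3 R w4.
Euclidean (axiom 5): no — w0 R w3 and w0 R w4, but not w3 R w4.
So F validates K, D; T would additionally require R to be reflexive. The strongest is D.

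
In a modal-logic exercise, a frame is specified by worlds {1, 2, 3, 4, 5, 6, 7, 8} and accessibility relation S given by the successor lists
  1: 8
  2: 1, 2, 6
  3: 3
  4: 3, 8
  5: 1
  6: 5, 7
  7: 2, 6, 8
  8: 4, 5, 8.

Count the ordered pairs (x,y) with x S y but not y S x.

Enumerating: (1,8), (2,1), (2,6), (4,3), (5,1), (6,5), (7,2), (7,8), (8,5).

9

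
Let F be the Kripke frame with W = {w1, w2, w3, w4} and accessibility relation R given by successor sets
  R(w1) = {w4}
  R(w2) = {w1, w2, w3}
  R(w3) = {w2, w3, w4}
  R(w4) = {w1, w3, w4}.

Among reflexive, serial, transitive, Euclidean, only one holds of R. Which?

Reflexive: no — w1 is not related to itself.
Serial: yes — every world has a successor (e.g. w1 R w4).
Transitive: no — w1 R w4 and w4 R w3, but not w1 R w3.
Euclidean: no — w2 R w1 and w2 R w3, but not w1 R w3.
Only serial holds.

serial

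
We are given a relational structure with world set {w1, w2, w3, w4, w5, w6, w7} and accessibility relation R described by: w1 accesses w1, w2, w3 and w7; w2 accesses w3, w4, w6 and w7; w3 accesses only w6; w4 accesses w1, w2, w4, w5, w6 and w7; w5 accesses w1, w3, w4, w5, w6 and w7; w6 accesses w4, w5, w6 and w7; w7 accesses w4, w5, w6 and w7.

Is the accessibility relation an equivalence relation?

Reflexive: no — w2 is not related to itself.
Symmetric: no — w1 R w2 but not w2 R w1.
Transitive: no — w1 R w2 and w2 R w4, but not w1 R w4.
So R is not an equivalence relation.

No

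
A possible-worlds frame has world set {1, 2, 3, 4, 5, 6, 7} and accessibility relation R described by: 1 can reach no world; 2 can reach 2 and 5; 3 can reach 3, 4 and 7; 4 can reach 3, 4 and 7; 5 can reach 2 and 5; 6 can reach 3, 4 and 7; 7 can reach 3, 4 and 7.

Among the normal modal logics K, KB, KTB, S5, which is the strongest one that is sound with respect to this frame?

K

Symmetric (axiom B): no — 6 R 3 but not 3 R 6.
Reflexive (axiom T): no — 1 is not related to itself.
Euclidean (axiom 5): yes — any two successors of a common world are R-related.
So F validates K; KB would additionally require R to be symmetric. The strongest is K.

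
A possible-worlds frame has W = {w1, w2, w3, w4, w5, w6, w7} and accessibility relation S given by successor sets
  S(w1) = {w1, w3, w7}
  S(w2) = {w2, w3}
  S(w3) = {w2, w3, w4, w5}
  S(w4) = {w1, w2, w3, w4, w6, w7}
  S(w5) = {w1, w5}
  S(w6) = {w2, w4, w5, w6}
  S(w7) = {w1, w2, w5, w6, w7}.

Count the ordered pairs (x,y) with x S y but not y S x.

11

Enumerating: (w1,w3), (w3,w5), (w4,w1), (w4,w2), (w4,w7), (w5,w1), (w6,w2), (w6,w5), (w7,w2), (w7,w5), (w7,w6).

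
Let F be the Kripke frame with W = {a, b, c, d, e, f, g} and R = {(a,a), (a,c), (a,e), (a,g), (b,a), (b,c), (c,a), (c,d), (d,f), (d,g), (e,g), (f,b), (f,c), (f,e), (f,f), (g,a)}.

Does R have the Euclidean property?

No

Euclidean: no — a R c and a R e, but not c R e.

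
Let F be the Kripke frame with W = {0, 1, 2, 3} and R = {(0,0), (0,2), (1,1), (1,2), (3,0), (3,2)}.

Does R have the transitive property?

Yes

Transitive: yes — every two-step R-path is closed by a direct edge.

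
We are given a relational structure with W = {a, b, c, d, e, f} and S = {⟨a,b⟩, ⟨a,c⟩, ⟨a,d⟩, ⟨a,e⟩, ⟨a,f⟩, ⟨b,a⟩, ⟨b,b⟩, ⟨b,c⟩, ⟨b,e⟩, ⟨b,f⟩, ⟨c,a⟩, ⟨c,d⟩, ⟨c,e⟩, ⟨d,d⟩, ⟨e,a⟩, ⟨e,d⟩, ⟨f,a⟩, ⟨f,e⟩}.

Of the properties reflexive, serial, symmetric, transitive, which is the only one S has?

Reflexive: no — a is not related to itself.
Serial: yes — every world has a successor (e.g. a S b).
Symmetric: no — a S d but not d S a.
Transitive: no — b S a and a S d, but not b S d.
Only serial holds.

serial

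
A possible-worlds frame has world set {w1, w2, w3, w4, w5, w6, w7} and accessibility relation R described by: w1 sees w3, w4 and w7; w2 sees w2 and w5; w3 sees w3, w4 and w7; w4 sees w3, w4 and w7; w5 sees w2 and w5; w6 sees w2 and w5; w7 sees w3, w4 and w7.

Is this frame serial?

Yes

Serial: yes — every world has a successor (e.g. w1 R w3).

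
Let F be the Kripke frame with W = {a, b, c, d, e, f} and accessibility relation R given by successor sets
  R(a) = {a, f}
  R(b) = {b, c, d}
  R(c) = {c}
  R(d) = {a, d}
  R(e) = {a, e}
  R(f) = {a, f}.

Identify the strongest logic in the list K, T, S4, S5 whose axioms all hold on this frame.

T

Reflexive (axiom T): yes — every world is R-related to itself.
Transitive (axiom 4): no — b R d and d R a, but not b R a.
Euclidean (axiom 5): no — b R c and b R d, but not c R d.
So F validates K, T; S4 would additionally require R to be transitive. The strongest is T.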